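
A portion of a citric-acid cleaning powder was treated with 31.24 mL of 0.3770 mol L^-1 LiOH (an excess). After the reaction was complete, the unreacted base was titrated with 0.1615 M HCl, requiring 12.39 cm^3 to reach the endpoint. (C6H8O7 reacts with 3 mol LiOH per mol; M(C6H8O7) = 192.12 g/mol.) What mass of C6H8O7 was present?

Total n(LiOH) added = 0.3770 x 0.03124 = 0.01178 mol.
n(HCl) used = 0.1615 x 0.01239 = 0.002001 mol, which equals the excess n(LiOH).
So n(LiOH) consumed by the sample = 0.01178 - 0.002001 = 0.009776 mol.
n(C6H8O7) = 0.009776 / 3 = 0.003259 mol.
mass = 0.003259 mol x 192.12 g/mol = 0.626 g.

0.626 g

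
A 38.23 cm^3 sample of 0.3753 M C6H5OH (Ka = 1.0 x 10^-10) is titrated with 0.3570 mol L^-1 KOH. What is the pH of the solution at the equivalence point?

n(C6H5OH) = 0.3753 x 0.03823 = 0.01435 mol; V(KOH) at equivalence = 0.01435/0.3570 = 0.04019 L.
At equivalence all the acid is converted to C6H5O-; total volume = 0.03823 + 0.04019 = 0.07842 L, so [C6H5O-] = 0.01435/0.07842 = 0.1830 M.
Kb = Kw/Ka = 1.0e-14 / 1.0 x 10^-10 = 0.000100.
[OH^-] = sqrt(Kb x [C6H5O-]) = sqrt(0.000100 x 0.1830) = 0.00428 M.
pOH = 2.37, so pH = 14.00 - 2.37 = 11.63.

11.63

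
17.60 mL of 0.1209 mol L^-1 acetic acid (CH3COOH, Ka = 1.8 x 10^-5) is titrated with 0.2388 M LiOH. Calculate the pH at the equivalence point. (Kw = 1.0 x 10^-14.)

8.82

n(CH3COOH) = 0.1209 x 0.01760 = 0.002128 mol; V(LiOH) at equivalence = 0.002128/0.2388 = 0.008911 L.
At equivalence all the acid is converted to CH3COO-; total volume = 0.01760 + 0.008911 = 0.02651 L, so [CH3COO-] = 0.002128/0.02651 = 0.08026 M.
Kb = Kw/Ka = 1.0e-14 / 1.8 x 10^-5 = 5.56e-10.
[OH^-] = sqrt(Kb x [CH3COO-]) = sqrt(5.56e-10 x 0.08026) = 6.68e-6 M.
pOH = 5.18, so pH = 14.00 - 5.18 = 8.82.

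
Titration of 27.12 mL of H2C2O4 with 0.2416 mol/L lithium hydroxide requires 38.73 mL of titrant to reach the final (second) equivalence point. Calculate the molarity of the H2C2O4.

n(LiOH) = 0.2416 x 0.03873 = 0.009357 mol.
At the final (second) equivalence point, 2 mol OH^- react per mol H2C2O4, so n(H2C2O4) = 0.009357 / 2 = 0.004679 mol.
[H2C2O4] = 0.004679 / 0.02712 L = 0.173 M.

0.173 M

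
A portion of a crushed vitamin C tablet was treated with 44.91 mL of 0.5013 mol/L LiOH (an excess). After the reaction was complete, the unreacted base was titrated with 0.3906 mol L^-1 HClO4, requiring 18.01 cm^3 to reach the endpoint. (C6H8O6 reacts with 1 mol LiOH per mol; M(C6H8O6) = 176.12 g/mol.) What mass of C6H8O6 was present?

2.73 g

Total n(LiOH) added = 0.5013 x 0.04491 = 0.02251 mol.
n(HClO4) used = 0.3906 x 0.01801 = 0.007035 mol, which equals the excess n(LiOH).
So n(LiOH) consumed by the sample = 0.02251 - 0.007035 = 0.01548 mol.
n(C6H8O6) = 0.01548 / 1 = 0.01548 mol.
mass = 0.01548 mol x 176.12 g/mol = 2.73 g.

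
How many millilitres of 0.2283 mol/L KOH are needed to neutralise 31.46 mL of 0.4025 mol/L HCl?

n(HCl) = 0.4025 mol/L x 0.03146 L = 0.01266 mol.
At equivalence n(KOH) = n(HCl) = 0.01266 mol.
V(KOH) = 0.01266 / 0.2283 = 0.05546 L = 55.5 mL.

55.5 mL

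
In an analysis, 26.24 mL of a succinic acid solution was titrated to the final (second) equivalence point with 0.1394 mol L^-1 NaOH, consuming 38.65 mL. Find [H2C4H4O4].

n(NaOH) = 0.1394 x 0.03865 = 0.005388 mol.
At the final (second) equivalence point, 2 mol OH^- react per mol H2C4H4O4, so n(H2C4H4O4) = 0.005388 / 2 = 0.002694 mol.
[H2C4H4O4] = 0.002694 / 0.02624 L = 0.103 M.

0.103 M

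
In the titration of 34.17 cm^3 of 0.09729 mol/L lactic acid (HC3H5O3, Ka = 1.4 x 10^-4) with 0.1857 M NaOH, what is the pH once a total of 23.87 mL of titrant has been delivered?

12.28

n(acid) = 0.09729 x 0.03417 = 0.003324 mol; n(NaOH) added = 0.1857 x 0.02387 = 0.004433 mol.
Base is in excess by 0.004433 - 0.003324 = 0.001108 mol in a total volume of 0.05804 L.
[OH^-] = 0.001108/0.05804 = 0.01909 M, so pOH = 1.72 and pH = 14.00 - 1.72 = 12.28.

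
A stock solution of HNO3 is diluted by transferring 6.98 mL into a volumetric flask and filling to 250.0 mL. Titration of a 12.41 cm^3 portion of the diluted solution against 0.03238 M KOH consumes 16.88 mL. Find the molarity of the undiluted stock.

1.58 M

n(KOH) = 0.03238 x 0.01688 = 0.0005466 mol.
n(HNO3) in the aliquot = 0.0005466 mol.
[diluted HNO3] = 0.0005466 / 0.01241 = 0.04404 M.
Dilution factor = 250.0/6.980 = 35.82, so [stock] = 0.04404 x 35.82 = 1.58 M.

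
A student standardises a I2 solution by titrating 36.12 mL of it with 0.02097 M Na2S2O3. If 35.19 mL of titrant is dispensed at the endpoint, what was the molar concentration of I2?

n(Na2S2O3) = 0.02097 x 0.03519 = 0.0007379 mol.
From the balanced equation, 2 mol Na2S2O3 reacts with 1 mol I2, so n(I2) = 0.0007379 x 1/2 = 0.0003690 mol.
[I2] = 0.0003690 / 0.03612 L = 0.0102 M.

0.0102 M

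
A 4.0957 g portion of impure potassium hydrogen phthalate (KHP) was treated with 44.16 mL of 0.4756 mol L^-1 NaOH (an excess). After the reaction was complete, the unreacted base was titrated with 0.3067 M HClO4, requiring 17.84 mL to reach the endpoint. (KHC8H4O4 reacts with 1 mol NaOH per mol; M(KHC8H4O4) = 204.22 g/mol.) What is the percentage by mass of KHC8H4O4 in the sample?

77.4%

Total n(NaOH) added = 0.4756 x 0.04416 = 0.02100 mol.
n(HClO4) used = 0.3067 x 0.01784 = 0.005472 mol, which equals the excess n(NaOH).
So n(NaOH) consumed by the sample = 0.02100 - 0.005472 = 0.01553 mol.
n(KHC8H4O4) = 0.01553 / 1 = 0.01553 mol.
mass KHC8H4O4 = 0.01553 x 204.22 = 3.172 g, so %KHC8H4O4 = 3.172/4.0957 x 100 = 77.4%.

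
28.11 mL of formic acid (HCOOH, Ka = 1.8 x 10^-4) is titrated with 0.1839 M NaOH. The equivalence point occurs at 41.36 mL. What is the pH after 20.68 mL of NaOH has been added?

20.68 mL is exactly half the equivalence volume (41.36/2), i.e. the half-equivalence point.
There, n(HA) = n(A^-), so pH = pKa = -log(1.8 x 10^-4) = 3.74.

3.74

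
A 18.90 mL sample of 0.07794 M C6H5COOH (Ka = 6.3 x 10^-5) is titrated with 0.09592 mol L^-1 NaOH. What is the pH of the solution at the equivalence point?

8.42

n(C6H5COOH) = 0.07794 x 0.01890 = 0.001473 mol; V(NaOH) at equivalence = 0.001473/0.09592 = 0.01536 L.
At equivalence all the acid is converted to C6H5COO-; total volume = 0.01890 + 0.01536 = 0.03426 L, so [C6H5COO-] = 0.001473/0.03426 = 0.04300 M.
Kb = Kw/Ka = 1.0e-14 / 6.3 x 10^-5 = 1.59e-10.
[OH^-] = sqrt(Kb x [C6H5COO-]) = sqrt(1.59e-10 x 0.04300) = 2.61e-6 M.
pOH = 5.58, so pH = 14.00 - 5.58 = 8.42.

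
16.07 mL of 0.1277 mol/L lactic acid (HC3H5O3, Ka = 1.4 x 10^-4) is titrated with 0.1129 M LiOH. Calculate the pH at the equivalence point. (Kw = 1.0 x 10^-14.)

8.32

n(HC3H5O3) = 0.1277 x 0.01607 = 0.002052 mol; V(LiOH) at equivalence = 0.002052/0.1129 = 0.01818 L.
At equivalence all the acid is converted to C3H5O3-; total volume = 0.01607 + 0.01818 = 0.03425 L, so [C3H5O3-] = 0.002052/0.03425 = 0.05992 M.
Kb = Kw/Ka = 1.0e-14 / 1.4 x 10^-4 = 7.14e-11.
[OH^-] = sqrt(Kb x [C3H5O3-]) = sqrt(7.14e-11 x 0.05992) = 2.07e-6 M.
pOH = 5.68, so pH = 14.00 - 5.68 = 8.32.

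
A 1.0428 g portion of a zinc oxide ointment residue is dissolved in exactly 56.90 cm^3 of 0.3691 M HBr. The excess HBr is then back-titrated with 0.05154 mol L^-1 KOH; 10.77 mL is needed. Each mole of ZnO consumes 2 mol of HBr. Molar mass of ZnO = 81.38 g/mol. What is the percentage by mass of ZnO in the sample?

79.8%

Total n(HBr) added = 0.3691 x 0.05690 = 0.02100 mol.
n(KOH) used = 0.05154 x 0.01077 = 0.0005551 mol, which equals the excess n(HBr).
So n(HBr) consumed by the sample = 0.02100 - 0.0005551 = 0.02045 mol.
n(ZnO) = 0.02045 / 2 = 0.01022 mol.
mass ZnO = 0.01022 x 81.38 = 0.8320 g, so %ZnO = 0.8320/1.0428 x 100 = 79.8%.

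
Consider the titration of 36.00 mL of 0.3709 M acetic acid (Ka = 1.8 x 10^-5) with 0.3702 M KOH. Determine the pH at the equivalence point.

n(CH3COOH) = 0.3709 x 0.03600 = 0.01335 mol; V(KOH) at equivalence = 0.01335/0.3702 = 0.03607 L.
At equivalence all the acid is converted to CH3COO-; total volume = 0.03600 + 0.03607 = 0.07207 L, so [CH3COO-] = 0.01335/0.07207 = 0.1853 M.
Kb = Kw/Ka = 1.0e-14 / 1.8 x 10^-5 = 5.56e-10.
[OH^-] = sqrt(Kb x [CH3COO-]) = sqrt(5.56e-10 x 0.1853) = 1.01e-5 M.
pOH = 4.99, so pH = 14.00 - 4.99 = 9.01.

9.01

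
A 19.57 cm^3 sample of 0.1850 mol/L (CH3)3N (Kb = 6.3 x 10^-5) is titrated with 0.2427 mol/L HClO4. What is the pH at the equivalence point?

n((CH3)3N) = 0.1850 x 0.01957 = 0.003620 mol; V(HClO4) at equivalence = 0.003620/0.2427 = 0.01492 L.
At equivalence the base is fully converted to (CH3)3NH+; total volume = 0.03449 L, so [(CH3)3NH+] = 0.003620/0.03449 = 0.1050 M.
Ka((CH3)3NH+) = Kw/Kb = 1.0e-14 / 6.3 x 10^-5 = 1.59e-10.
[H^+] = sqrt(Ka x [(CH3)3NH+]) = sqrt(1.59e-10 x 0.1050) = 4.08e-6 M.
pH = -log(4.08e-6) = 5.39.

5.39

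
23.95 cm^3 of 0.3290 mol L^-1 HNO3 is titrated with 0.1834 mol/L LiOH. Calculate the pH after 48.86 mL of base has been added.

n(acid) = 0.3290 x 0.02395 = 0.007880 mol; n(LiOH) added = 0.1834 x 0.04886 = 0.008961 mol.
Base is in excess by 0.008961 - 0.007880 = 0.001081 mol in a total volume of 0.07281 L.
[OH^-] = 0.001081/0.07281 = 0.01485 M, so pOH = 1.83 and pH = 14.00 - 1.83 = 12.17.

12.17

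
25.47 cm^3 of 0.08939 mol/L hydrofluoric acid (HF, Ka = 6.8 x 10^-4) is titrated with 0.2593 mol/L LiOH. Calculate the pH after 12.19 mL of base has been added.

n(acid) = 0.08939 x 0.02547 = 0.002277 mol; n(LiOH) added = 0.2593 x 0.01219 = 0.003161 mol.
Base is in excess by 0.003161 - 0.002277 = 0.0008841 mol in a total volume of 0.03766 L.
[OH^-] = 0.0008841/0.03766 = 0.02348 M, so pOH = 1.63 and pH = 14.00 - 1.63 = 12.37.

12.37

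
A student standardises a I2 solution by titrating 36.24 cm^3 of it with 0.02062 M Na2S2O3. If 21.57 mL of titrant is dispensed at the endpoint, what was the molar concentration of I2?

0.00614 M

n(Na2S2O3) = 0.02062 x 0.02157 = 0.0004448 mol.
From the balanced equation, 2 mol Na2S2O3 reacts with 1 mol I2, so n(I2) = 0.0004448 x 1/2 = 0.0002224 mol.
[I2] = 0.0002224 / 0.03624 L = 0.00614 M.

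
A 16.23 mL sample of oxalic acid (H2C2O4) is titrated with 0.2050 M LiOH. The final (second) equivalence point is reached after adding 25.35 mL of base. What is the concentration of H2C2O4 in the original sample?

0.160 M

n(LiOH) = 0.2050 x 0.02535 = 0.005197 mol.
At the final (second) equivalence point, 2 mol OH^- react per mol H2C2O4, so n(H2C2O4) = 0.005197 / 2 = 0.002598 mol.
[H2C2O4] = 0.002598 / 0.01623 L = 0.160 M.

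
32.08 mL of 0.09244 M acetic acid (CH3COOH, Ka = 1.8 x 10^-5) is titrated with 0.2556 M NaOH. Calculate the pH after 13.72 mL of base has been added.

12.07

n(acid) = 0.09244 x 0.03208 = 0.002965 mol; n(NaOH) added = 0.2556 x 0.01372 = 0.003507 mol.
Base is in excess by 0.003507 - 0.002965 = 0.0005414 mol in a total volume of 0.04580 L.
[OH^-] = 0.0005414/0.04580 = 0.01182 M, so pOH = 1.93 and pH = 14.00 - 1.93 = 12.07.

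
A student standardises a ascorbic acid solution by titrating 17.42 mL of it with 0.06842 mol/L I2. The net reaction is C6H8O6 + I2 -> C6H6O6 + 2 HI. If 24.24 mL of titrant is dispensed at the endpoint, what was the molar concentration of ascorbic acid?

0.0952 M

n(I2) = 0.06842 x 0.02424 = 0.001659 mol.
From the balanced equation, 1 mol I2 reacts with 1 mol ascorbic acid, so n(ascorbic acid) = 0.001659 x 1/1 = 0.001659 mol.
[ascorbic acid] = 0.001659 / 0.01742 L = 0.0952 M.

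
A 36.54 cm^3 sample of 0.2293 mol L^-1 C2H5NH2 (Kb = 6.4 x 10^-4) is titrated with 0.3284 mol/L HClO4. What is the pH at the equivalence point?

5.84

n(C2H5NH2) = 0.2293 x 0.03654 = 0.008379 mol; V(HClO4) at equivalence = 0.008379/0.3284 = 0.02551 L.
At equivalence the base is fully converted to C2H5NH3+; total volume = 0.06205 L, so [C2H5NH3+] = 0.008379/0.06205 = 0.1350 M.
Ka(C2H5NH3+) = Kw/Kb = 1.0e-14 / 6.4 x 10^-4 = 1.56e-11.
[H^+] = sqrt(Ka x [C2H5NH3+]) = sqrt(1.56e-11 x 0.1350) = 1.45e-6 M.
pH = -log(1.45e-6) = 5.84.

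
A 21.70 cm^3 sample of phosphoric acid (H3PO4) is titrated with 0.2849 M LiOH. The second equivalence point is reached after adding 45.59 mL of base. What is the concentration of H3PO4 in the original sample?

n(LiOH) = 0.2849 x 0.04559 = 0.01299 mol.
At the second equivalence point, 2 mol OH^- react per mol H3PO4, so n(H3PO4) = 0.01299 / 2 = 0.006494 mol.
[H3PO4] = 0.006494 / 0.02170 L = 0.299 M.

0.299 M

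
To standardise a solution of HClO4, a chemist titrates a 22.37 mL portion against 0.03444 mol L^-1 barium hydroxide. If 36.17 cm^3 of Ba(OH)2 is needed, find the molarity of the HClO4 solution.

n(Ba(OH)2) delivered = 0.03444 x 0.03617 = 0.001246 mol.
The reaction is 2 HClO4 + 1 Ba(OH)2, so n(HClO4) = 0.001246 x 2/1 = 0.002491 mol.
[HClO4] = 0.002491 mol / 0.02237 L = 0.111 M.

0.111 M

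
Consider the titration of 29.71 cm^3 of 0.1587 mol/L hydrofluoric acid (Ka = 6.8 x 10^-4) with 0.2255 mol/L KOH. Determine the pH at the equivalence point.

8.07

n(HF) = 0.1587 x 0.02971 = 0.004715 mol; V(KOH) at equivalence = 0.004715/0.2255 = 0.02091 L.
At equivalence all the acid is converted to F-; total volume = 0.02971 + 0.02091 = 0.05062 L, so [F-] = 0.004715/0.05062 = 0.09315 M.
Kb = Kw/Ka = 1.0e-14 / 6.8 x 10^-4 = 1.47e-11.
[OH^-] = sqrt(Kb x [F-]) = sqrt(1.47e-11 x 0.09315) = 1.17e-6 M.
pOH = 5.93, so pH = 14.00 - 5.93 = 8.07.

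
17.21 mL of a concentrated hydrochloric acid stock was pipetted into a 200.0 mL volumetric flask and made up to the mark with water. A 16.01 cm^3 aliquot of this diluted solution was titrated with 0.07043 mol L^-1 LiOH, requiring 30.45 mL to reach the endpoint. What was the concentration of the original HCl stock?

n(LiOH) = 0.07043 x 0.03045 = 0.002145 mol.
n(HCl) in the aliquot = 0.002145 mol.
[diluted HCl] = 0.002145 / 0.01601 = 0.1340 M.
Dilution factor = 200.0/17.21 = 11.62, so [stock] = 0.1340 x 11.62 = 1.56 M.

1.56 M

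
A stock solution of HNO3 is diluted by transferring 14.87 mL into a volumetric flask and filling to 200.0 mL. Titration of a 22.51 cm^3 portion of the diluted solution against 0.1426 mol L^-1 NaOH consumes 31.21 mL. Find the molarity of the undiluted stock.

n(NaOH) = 0.1426 x 0.03121 = 0.004451 mol.
n(HNO3) in the aliquot = 0.004451 mol.
[diluted HNO3] = 0.004451 / 0.02251 = 0.1977 M.
Dilution factor = 200.0/14.87 = 13.45, so [stock] = 0.1977 x 13.45 = 2.66 M.

2.66 M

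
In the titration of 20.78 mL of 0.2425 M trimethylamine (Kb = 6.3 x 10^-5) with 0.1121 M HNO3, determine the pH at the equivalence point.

n((CH3)3N) = 0.2425 x 0.02078 = 0.005039 mol; V(HNO3) at equivalence = 0.005039/0.1121 = 0.04495 L.
At equivalence the base is fully converted to (CH3)3NH+; total volume = 0.06573 L, so [(CH3)3NH+] = 0.005039/0.06573 = 0.07666 M.
Ka((CH3)3NH+) = Kw/Kb = 1.0e-14 / 6.3 x 10^-5 = 1.59e-10.
[H^+] = sqrt(Ka x [(CH3)3NH+]) = sqrt(1.59e-10 x 0.07666) = 3.49e-6 M.
pH = -log(3.49e-6) = 5.46.

5.46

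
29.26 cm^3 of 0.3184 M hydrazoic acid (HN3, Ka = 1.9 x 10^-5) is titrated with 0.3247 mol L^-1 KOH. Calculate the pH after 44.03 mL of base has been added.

n(acid) = 0.3184 x 0.02926 = 0.009316 mol; n(KOH) added = 0.3247 x 0.04403 = 0.01430 mol.
Base is in excess by 0.01430 - 0.009316 = 0.004980 mol in a total volume of 0.07329 L.
[OH^-] = 0.004980/0.07329 = 0.06795 M, so pOH = 1.17 and pH = 14.00 - 1.17 = 12.83.

12.83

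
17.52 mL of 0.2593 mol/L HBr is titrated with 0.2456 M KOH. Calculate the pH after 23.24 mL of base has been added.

n(acid) = 0.2593 x 0.01752 = 0.004543 mol; n(KOH) added = 0.2456 x 0.02324 = 0.005708 mol.
Base is in excess by 0.005708 - 0.004543 = 0.001165 mol in a total volume of 0.04076 L.
[OH^-] = 0.001165/0.04076 = 0.02858 M, so pOH = 1.54 and pH = 14.00 - 1.54 = 12.46.

12.46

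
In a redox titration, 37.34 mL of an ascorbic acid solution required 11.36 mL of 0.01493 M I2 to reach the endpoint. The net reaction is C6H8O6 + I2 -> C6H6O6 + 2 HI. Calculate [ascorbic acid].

0.00454 M

n(I2) = 0.01493 x 0.01136 = 0.0001696 mol.
From the balanced equation, 1 mol I2 reacts with 1 mol ascorbic acid, so n(ascorbic acid) = 0.0001696 x 1/1 = 0.0001696 mol.
[ascorbic acid] = 0.0001696 / 0.03734 L = 0.00454 M.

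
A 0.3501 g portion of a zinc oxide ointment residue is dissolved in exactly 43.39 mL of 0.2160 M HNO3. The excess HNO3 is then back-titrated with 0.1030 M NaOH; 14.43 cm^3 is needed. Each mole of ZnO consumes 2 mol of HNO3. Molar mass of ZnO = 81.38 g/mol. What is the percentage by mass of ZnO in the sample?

Total n(HNO3) added = 0.2160 x 0.04339 = 0.009372 mol.
n(NaOH) used = 0.1030 x 0.01443 = 0.001486 mol, which equals the excess n(HNO3).
So n(HNO3) consumed by the sample = 0.009372 - 0.001486 = 0.007886 mol.
n(ZnO) = 0.007886 / 2 = 0.003943 mol.
mass ZnO = 0.003943 x 81.38 = 0.3209 g, so %ZnO = 0.3209/0.3501 x 100 = 91.7%.

91.7%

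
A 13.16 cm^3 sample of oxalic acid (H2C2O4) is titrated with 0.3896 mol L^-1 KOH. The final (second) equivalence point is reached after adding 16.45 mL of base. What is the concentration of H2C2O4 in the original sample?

0.244 M

n(KOH) = 0.3896 x 0.01645 = 0.006409 mol.
At the final (second) equivalence point, 2 mol OH^- react per mol H2C2O4, so n(H2C2O4) = 0.006409 / 2 = 0.003204 mol.
[H2C2O4] = 0.003204 / 0.01316 L = 0.244 M.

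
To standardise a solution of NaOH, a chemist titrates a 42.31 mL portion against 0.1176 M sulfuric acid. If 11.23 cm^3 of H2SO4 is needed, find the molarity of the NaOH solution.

n(H2SO4) delivered = 0.1176 x 0.01123 = 0.001321 mol.
The reaction is 2 NaOH + 1 H2SO4, so n(NaOH) = 0.001321 x 2/1 = 0.002641 mol.
[NaOH] = 0.002641 mol / 0.04231 L = 0.0624 M.

0.0624 M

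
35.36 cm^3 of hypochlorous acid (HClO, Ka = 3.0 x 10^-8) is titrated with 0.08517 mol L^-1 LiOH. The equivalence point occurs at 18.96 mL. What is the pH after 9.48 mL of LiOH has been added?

7.52

9.48 mL is exactly half the equivalence volume (18.96/2), i.e. the half-equivalence point.
There, n(HA) = n(A^-), so pH = pKa = -log(3.0 x 10^-8) = 7.52.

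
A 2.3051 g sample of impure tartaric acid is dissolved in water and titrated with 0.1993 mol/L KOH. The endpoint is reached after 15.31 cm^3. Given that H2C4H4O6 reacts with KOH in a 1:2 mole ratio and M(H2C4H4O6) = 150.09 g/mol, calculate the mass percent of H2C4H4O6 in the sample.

9.93%

n(KOH) = 0.1993 x 0.01531 = 0.003051 mol.
n(H2C4H4O6) = 0.003051 / 2 = 0.001526 mol.
mass of H2C4H4O6 = 0.001526 x 150.09 = 0.2290 g.
% purity = 0.2290 / 2.3051 x 100 = 9.93%.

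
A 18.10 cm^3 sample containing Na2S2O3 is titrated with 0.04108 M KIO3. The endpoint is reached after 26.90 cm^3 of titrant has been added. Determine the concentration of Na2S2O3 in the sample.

0.366 M

n(KIO3) = 0.04108 x 0.02690 = 0.001105 mol.
From the balanced equation, 1 mol KIO3 reacts with 6 mol Na2S2O3, so n(Na2S2O3) = 0.001105 x 6/1 = 0.006630 mol.
[Na2S2O3] = 0.006630 / 0.01810 L = 0.366 M.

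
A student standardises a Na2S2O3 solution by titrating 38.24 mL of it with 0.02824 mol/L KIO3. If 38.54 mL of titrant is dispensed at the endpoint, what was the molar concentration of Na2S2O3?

n(KIO3) = 0.02824 x 0.03854 = 0.001088 mol.
From the balanced equation, 1 mol KIO3 reacts with 6 mol Na2S2O3, so n(Na2S2O3) = 0.001088 x 6/1 = 0.006530 mol.
[Na2S2O3] = 0.006530 / 0.03824 L = 0.171 M.

0.171 M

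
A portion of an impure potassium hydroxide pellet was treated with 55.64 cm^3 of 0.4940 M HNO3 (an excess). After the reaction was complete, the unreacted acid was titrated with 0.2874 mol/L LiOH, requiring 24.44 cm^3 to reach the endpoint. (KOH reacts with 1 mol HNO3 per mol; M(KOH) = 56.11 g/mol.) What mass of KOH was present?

Total n(HNO3) added = 0.4940 x 0.05564 = 0.02749 mol.
n(LiOH) used = 0.2874 x 0.02444 = 0.007024 mol, which equals the excess n(HNO3).
So n(HNO3) consumed by the sample = 0.02749 - 0.007024 = 0.02046 mol.
n(KOH) = 0.02046 / 1 = 0.02046 mol.
mass = 0.02046 mol x 56.11 g/mol = 1.15 g.

1.15 g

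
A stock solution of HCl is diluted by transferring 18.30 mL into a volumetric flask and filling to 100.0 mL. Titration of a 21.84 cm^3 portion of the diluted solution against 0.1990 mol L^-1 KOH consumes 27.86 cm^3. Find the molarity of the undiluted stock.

n(KOH) = 0.1990 x 0.02786 = 0.005544 mol.
n(HCl) in the aliquot = 0.005544 mol.
[diluted HCl] = 0.005544 / 0.02184 = 0.2539 M.
Dilution factor = 100.0/18.30 = 5.464, so [stock] = 0.2539 x 5.464 = 1.39 M.

1.39 M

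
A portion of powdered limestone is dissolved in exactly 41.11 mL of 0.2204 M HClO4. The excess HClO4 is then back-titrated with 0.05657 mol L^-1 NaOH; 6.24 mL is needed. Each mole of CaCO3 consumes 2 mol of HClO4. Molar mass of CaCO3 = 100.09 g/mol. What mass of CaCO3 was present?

0.436 g

Total n(HClO4) added = 0.2204 x 0.04111 = 0.009061 mol.
n(NaOH) used = 0.05657 x 0.006240 = 0.0003530 mol, which equals the excess n(HClO4).
So n(HClO4) consumed by the sample = 0.009061 - 0.0003530 = 0.008708 mol.
n(CaCO3) = 0.008708 / 2 = 0.004354 mol.
mass = 0.004354 mol x 100.09 g/mol = 0.436 g.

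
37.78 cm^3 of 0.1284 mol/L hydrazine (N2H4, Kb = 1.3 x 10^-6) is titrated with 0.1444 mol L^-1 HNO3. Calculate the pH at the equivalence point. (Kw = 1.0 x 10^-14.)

n(N2H4) = 0.1284 x 0.03778 = 0.004851 mol; V(HNO3) at equivalence = 0.004851/0.1444 = 0.03359 L.
At equivalence the base is fully converted to N2H5+; total volume = 0.07137 L, so [N2H5+] = 0.004851/0.07137 = 0.06797 M.
Ka(N2H5+) = Kw/Kb = 1.0e-14 / 1.3 x 10^-6 = 7.69e-9.
[H^+] = sqrt(Ka x [N2H5+]) = sqrt(7.69e-9 x 0.06797) = 2.29e-5 M.
pH = -log(2.29e-5) = 4.64.

4.64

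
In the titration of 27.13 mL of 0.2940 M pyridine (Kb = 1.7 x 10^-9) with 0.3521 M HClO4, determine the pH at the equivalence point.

n(C5H5N) = 0.2940 x 0.02713 = 0.007976 mol; V(HClO4) at equivalence = 0.007976/0.3521 = 0.02265 L.
At equivalence the base is fully converted to C5H5NH+; total volume = 0.04978 L, so [C5H5NH+] = 0.007976/0.04978 = 0.1602 M.
Ka(C5H5NH+) = Kw/Kb = 1.0e-14 / 1.7 x 10^-9 = 5.88e-6.
[H^+] = sqrt(Ka x [C5H5NH+]) = sqrt(5.88e-6 x 0.1602) = 0.000971 M.
pH = -log(0.000971) = 3.01.

3.01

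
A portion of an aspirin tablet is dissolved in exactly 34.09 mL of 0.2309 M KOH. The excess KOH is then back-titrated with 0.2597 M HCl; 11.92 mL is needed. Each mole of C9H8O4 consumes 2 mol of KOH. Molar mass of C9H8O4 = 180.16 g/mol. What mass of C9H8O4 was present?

0.430 g

Total n(KOH) added = 0.2309 x 0.03409 = 0.007871 mol.
n(HCl) used = 0.2597 x 0.01192 = 0.003096 mol, which equals the excess n(KOH).
So n(KOH) consumed by the sample = 0.007871 - 0.003096 = 0.004776 mol.
n(C9H8O4) = 0.004776 / 2 = 0.002388 mol.
mass = 0.002388 mol x 180.16 g/mol = 0.430 g.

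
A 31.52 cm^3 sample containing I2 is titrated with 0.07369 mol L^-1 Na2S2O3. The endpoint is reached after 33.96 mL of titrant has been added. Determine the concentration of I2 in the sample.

0.0397 M

n(Na2S2O3) = 0.07369 x 0.03396 = 0.002503 mol.
From the balanced equation, 2 mol Na2S2O3 reacts with 1 mol I2, so n(I2) = 0.002503 x 1/2 = 0.001251 mol.
[I2] = 0.001251 / 0.03152 L = 0.0397 M.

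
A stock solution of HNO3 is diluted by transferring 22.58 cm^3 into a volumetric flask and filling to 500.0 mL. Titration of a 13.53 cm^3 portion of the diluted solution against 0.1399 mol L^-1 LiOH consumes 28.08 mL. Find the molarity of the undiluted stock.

6.43 M

n(LiOH) = 0.1399 x 0.02808 = 0.003928 mol.
n(HNO3) in the aliquot = 0.003928 mol.
[diluted HNO3] = 0.003928 / 0.01353 = 0.2903 M.
Dilution factor = 500.0/22.58 = 22.14, so [stock] = 0.2903 x 22.14 = 6.43 M.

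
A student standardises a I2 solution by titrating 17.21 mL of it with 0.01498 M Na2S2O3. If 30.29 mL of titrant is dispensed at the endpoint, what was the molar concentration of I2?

n(Na2S2O3) = 0.01498 x 0.03029 = 0.0004537 mol.
From the balanced equation, 2 mol Na2S2O3 reacts with 1 mol I2, so n(I2) = 0.0004537 x 1/2 = 0.0002269 mol.
[I2] = 0.0002269 / 0.01721 L = 0.0132 M.

0.0132 M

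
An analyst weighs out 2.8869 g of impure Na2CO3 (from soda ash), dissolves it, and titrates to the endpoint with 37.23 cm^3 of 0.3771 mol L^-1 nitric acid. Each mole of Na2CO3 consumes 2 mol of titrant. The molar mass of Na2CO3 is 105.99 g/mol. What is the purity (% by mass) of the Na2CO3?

n(HNO3) = 0.3771 x 0.03723 = 0.01404 mol.
n(Na2CO3) = 0.01404 / 2 = 0.007020 mol.
mass of Na2CO3 = 0.007020 x 105.99 = 0.7440 g.
% purity = 0.7440 / 2.8869 x 100 = 25.8%.

25.8%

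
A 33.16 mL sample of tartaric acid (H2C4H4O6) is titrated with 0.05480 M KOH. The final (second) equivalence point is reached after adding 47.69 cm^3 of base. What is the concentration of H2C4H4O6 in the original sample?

0.0394 M

n(KOH) = 0.05480 x 0.04769 = 0.002613 mol.
At the final (second) equivalence point, 2 mol OH^- react per mol H2C4H4O6, so n(H2C4H4O6) = 0.002613 / 2 = 0.001307 mol.
[H2C4H4O6] = 0.001307 / 0.03316 L = 0.0394 M.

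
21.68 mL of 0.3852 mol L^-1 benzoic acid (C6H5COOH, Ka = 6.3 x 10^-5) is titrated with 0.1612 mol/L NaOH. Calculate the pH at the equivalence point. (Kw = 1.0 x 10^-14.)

8.63

n(C6H5COOH) = 0.3852 x 0.02168 = 0.008351 mol; V(NaOH) at equivalence = 0.008351/0.1612 = 0.05181 L.
At equivalence all the acid is converted to C6H5COO-; total volume = 0.02168 + 0.05181 = 0.07349 L, so [C6H5COO-] = 0.008351/0.07349 = 0.1136 M.
Kb = Kw/Ka = 1.0e-14 / 6.3 x 10^-5 = 1.59e-10.
[OH^-] = sqrt(Kb x [C6H5COO-]) = sqrt(1.59e-10 x 0.1136) = 4.25e-6 M.
pOH = 5.37, so pH = 14.00 - 5.37 = 8.63.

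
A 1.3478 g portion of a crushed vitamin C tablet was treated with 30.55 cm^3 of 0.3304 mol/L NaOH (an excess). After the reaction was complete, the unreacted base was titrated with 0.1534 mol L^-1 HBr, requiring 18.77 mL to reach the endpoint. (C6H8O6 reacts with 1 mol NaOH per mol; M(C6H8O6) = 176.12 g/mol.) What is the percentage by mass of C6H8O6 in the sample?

94.3%

Total n(NaOH) added = 0.3304 x 0.03055 = 0.01009 mol.
n(HBr) used = 0.1534 x 0.01877 = 0.002879 mol, which equals the excess n(NaOH).
So n(NaOH) consumed by the sample = 0.01009 - 0.002879 = 0.007214 mol.
n(C6H8O6) = 0.007214 / 1 = 0.007214 mol.
mass C6H8O6 = 0.007214 x 176.12 = 1.271 g, so %C6H8O6 = 1.271/1.3478 x 100 = 94.3%.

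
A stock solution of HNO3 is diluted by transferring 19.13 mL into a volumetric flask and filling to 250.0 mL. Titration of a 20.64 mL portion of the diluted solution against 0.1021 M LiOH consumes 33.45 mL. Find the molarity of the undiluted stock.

2.16 M

n(LiOH) = 0.1021 x 0.03345 = 0.003415 mol.
n(HNO3) in the aliquot = 0.003415 mol.
[diluted HNO3] = 0.003415 / 0.02064 = 0.1655 M.
Dilution factor = 250.0/19.13 = 13.07, so [stock] = 0.1655 x 13.07 = 2.16 M.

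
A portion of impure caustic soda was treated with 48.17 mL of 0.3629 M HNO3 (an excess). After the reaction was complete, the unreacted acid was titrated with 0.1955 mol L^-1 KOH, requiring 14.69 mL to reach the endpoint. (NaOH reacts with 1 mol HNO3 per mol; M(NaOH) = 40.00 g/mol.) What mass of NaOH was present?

Total n(HNO3) added = 0.3629 x 0.04817 = 0.01748 mol.
n(KOH) used = 0.1955 x 0.01469 = 0.002872 mol, which equals the excess n(HNO3).
So n(HNO3) consumed by the sample = 0.01748 - 0.002872 = 0.01461 mol.
n(NaOH) = 0.01461 / 1 = 0.01461 mol.
mass = 0.01461 mol x 40.00 g/mol = 0.584 g.

0.584 g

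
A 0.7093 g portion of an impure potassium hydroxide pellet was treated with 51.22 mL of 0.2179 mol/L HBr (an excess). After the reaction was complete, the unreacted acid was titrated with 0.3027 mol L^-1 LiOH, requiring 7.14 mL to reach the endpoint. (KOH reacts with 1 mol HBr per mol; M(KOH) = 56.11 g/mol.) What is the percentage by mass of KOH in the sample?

Total n(HBr) added = 0.2179 x 0.05122 = 0.01116 mol.
n(LiOH) used = 0.3027 x 0.007140 = 0.002161 mol, which equals the excess n(HBr).
So n(HBr) consumed by the sample = 0.01116 - 0.002161 = 0.009000 mol.
n(KOH) = 0.009000 / 1 = 0.009000 mol.
mass KOH = 0.009000 x 56.11 = 0.5050 g, so %KOH = 0.5050/0.7093 x 100 = 71.2%.

71.2%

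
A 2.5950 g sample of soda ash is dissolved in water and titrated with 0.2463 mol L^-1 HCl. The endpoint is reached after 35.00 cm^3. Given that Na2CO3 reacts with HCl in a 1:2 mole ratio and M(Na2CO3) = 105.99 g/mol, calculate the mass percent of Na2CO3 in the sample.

n(HCl) = 0.2463 x 0.03500 = 0.008620 mol.
n(Na2CO3) = 0.008620 / 2 = 0.004310 mol.
mass of Na2CO3 = 0.004310 x 105.99 = 0.4568 g.
% purity = 0.4568 / 2.5950 x 100 = 17.6%.

17.6%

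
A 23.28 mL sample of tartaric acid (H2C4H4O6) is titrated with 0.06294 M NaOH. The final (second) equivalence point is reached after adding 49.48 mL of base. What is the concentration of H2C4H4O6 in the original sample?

0.0669 M

n(NaOH) = 0.06294 x 0.04948 = 0.003114 mol.
At the final (second) equivalence point, 2 mol OH^- react per mol H2C4H4O6, so n(H2C4H4O6) = 0.003114 / 2 = 0.001557 mol.
[H2C4H4O6] = 0.001557 / 0.02328 L = 0.0669 M.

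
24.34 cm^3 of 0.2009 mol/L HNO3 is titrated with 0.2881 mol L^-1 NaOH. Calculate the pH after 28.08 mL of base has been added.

n(acid) = 0.2009 x 0.02434 = 0.004890 mol; n(NaOH) added = 0.2881 x 0.02808 = 0.008090 mol.
Base is in excess by 0.008090 - 0.004890 = 0.003200 mol in a total volume of 0.05242 L.
[OH^-] = 0.003200/0.05242 = 0.06104 M, so pOH = 1.21 and pH = 14.00 - 1.21 = 12.79.

12.79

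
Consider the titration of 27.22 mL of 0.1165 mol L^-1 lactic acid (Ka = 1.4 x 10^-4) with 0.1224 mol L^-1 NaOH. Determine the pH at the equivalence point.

n(HC3H5O3) = 0.1165 x 0.02722 = 0.003171 mol; V(NaOH) at equivalence = 0.003171/0.1224 = 0.02591 L.
At equivalence all the acid is converted to C3H5O3-; total volume = 0.02722 + 0.02591 = 0.05313 L, so [C3H5O3-] = 0.003171/0.05313 = 0.05969 M.
Kb = Kw/Ka = 1.0e-14 / 1.4 x 10^-4 = 7.14e-11.
[OH^-] = sqrt(Kb x [C3H5O3-]) = sqrt(7.14e-11 x 0.05969) = 2.06e-6 M.
pOH = 5.69, so pH = 14.00 - 5.69 = 8.31.

8.31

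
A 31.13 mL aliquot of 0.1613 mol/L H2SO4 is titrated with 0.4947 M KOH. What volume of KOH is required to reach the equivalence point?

n(H2SO4) = 0.1613 mol/L x 0.03113 L = 0.005021 mol.
The neutralisation is 1 H2SO4 : 2 KOH, so n(KOH) = 0.005021 x 2/1 = 0.01004 mol.
V(KOH) = 0.01004 / 0.4947 = 0.02030 L = 20.3 mL.

20.3 mL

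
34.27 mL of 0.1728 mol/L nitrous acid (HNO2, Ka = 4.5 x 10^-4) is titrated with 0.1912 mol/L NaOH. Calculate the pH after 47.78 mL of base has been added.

12.59

n(acid) = 0.1728 x 0.03427 = 0.005922 mol; n(NaOH) added = 0.1912 x 0.04778 = 0.009136 mol.
Base is in excess by 0.009136 - 0.005922 = 0.003214 mol in a total volume of 0.08205 L.
[OH^-] = 0.003214/0.08205 = 0.03917 M, so pOH = 1.41 and pH = 14.00 - 1.41 = 12.59.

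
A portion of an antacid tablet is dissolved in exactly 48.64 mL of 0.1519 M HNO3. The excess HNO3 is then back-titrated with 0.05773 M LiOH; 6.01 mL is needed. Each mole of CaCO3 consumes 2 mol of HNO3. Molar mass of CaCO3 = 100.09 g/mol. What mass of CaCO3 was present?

Total n(HNO3) added = 0.1519 x 0.04864 = 0.007388 mol.
n(LiOH) used = 0.05773 x 0.006010 = 0.0003470 mol, which equals the excess n(HNO3).
So n(HNO3) consumed by the sample = 0.007388 - 0.0003470 = 0.007041 mol.
n(CaCO3) = 0.007041 / 2 = 0.003521 mol.
mass = 0.003521 mol x 100.09 g/mol = 0.352 g.

0.352 g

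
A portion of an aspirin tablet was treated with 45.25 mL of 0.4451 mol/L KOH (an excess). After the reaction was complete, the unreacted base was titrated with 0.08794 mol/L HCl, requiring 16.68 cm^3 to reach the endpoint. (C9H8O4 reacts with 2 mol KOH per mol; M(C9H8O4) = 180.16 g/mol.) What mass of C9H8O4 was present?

1.68 g

Total n(KOH) added = 0.4451 x 0.04525 = 0.02014 mol.
n(HCl) used = 0.08794 x 0.01668 = 0.001467 mol, which equals the excess n(KOH).
So n(KOH) consumed by the sample = 0.02014 - 0.001467 = 0.01867 mol.
n(C9H8O4) = 0.01867 / 2 = 0.009337 mol.
mass = 0.009337 mol x 180.16 g/mol = 1.68 g.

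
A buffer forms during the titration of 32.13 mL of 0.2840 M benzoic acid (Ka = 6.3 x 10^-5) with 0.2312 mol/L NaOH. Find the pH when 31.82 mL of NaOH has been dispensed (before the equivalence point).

4.82

Initial n(C6H5COOH) = 0.2840 x 0.03213 = 0.009125 mol.
n(NaOH) added = 0.2312 x 0.03182 = 0.007357 mol, converting that many moles of C6H5COOH to C6H5COO-.
Remaining n(C6H5COOH) = 0.001768 mol; n(C6H5COO-) = 0.007357 mol.
By Henderson-Hasselbalch, pH = pKa + log([A^-]/[HA]) = 4.20 + log(0.007357/0.001768) = 4.20 + (+0.62) = 4.82.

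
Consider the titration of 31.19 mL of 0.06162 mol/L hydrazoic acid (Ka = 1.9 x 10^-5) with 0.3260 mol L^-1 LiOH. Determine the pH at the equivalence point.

n(HN3) = 0.06162 x 0.03119 = 0.001922 mol; V(LiOH) at equivalence = 0.001922/0.3260 = 0.005895 L.
At equivalence all the acid is converted to N3-; total volume = 0.03119 + 0.005895 = 0.03709 L, so [N3-] = 0.001922/0.03709 = 0.05182 M.
Kb = Kw/Ka = 1.0e-14 / 1.9 x 10^-5 = 5.26e-10.
[OH^-] = sqrt(Kb x [N3-]) = sqrt(5.26e-10 x 0.05182) = 5.22e-6 M.
pOH = 5.28, so pH = 14.00 - 5.28 = 8.72.

8.72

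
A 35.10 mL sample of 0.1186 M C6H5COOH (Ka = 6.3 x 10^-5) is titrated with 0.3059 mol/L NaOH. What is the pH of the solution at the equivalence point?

n(C6H5COOH) = 0.1186 x 0.03510 = 0.004163 mol; V(NaOH) at equivalence = 0.004163/0.3059 = 0.01361 L.
At equivalence all the acid is converted to C6H5COO-; total volume = 0.03510 + 0.01361 = 0.04871 L, so [C6H5COO-] = 0.004163/0.04871 = 0.08546 M.
Kb = Kw/Ka = 1.0e-14 / 6.3 x 10^-5 = 1.59e-10.
[OH^-] = sqrt(Kb x [C6H5COO-]) = sqrt(1.59e-10 x 0.08546) = 3.68e-6 M.
pOH = 5.43, so pH = 14.00 - 5.43 = 8.57.

8.57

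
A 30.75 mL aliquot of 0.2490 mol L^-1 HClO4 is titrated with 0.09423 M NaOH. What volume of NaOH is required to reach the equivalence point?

n(HClO4) = 0.2490 mol/L x 0.03075 L = 0.007657 mol.
At equivalence n(NaOH) = n(HClO4) = 0.007657 mol.
V(NaOH) = 0.007657 / 0.09423 = 0.08126 L = 81.3 mL.

81.3 mL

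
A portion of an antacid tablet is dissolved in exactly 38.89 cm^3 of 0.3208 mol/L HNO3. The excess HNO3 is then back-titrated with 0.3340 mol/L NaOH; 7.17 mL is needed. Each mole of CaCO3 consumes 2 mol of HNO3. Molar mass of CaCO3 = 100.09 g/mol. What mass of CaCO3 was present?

Total n(HNO3) added = 0.3208 x 0.03889 = 0.01248 mol.
n(NaOH) used = 0.3340 x 0.007170 = 0.002395 mol, which equals the excess n(HNO3).
So n(HNO3) consumed by the sample = 0.01248 - 0.002395 = 0.01008 mol.
n(CaCO3) = 0.01008 / 2 = 0.005041 mol.
mass = 0.005041 mol x 100.09 g/mol = 0.505 g.

0.505 g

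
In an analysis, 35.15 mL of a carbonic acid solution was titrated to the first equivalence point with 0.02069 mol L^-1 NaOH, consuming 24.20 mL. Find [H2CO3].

n(NaOH) = 0.02069 x 0.02420 = 0.0005007 mol.
At the first equivalence point, 1 mol OH^- react per mol H2CO3, so n(H2CO3) = 0.0005007 / 1 = 0.0005007 mol.
[H2CO3] = 0.0005007 / 0.03515 L = 0.0142 M.

0.0142 M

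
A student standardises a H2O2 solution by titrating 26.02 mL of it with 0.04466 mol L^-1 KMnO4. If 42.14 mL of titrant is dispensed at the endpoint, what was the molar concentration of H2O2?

0.181 M

n(KMnO4) = 0.04466 x 0.04214 = 0.001882 mol.
From the balanced equation, 2 mol KMnO4 reacts with 5 mol H2O2, so n(H2O2) = 0.001882 x 5/2 = 0.004705 mol.
[H2O2] = 0.004705 / 0.02602 L = 0.181 M.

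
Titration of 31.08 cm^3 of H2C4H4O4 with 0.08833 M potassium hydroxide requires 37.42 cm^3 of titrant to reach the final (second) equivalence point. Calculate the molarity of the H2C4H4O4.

0.0532 M

n(KOH) = 0.08833 x 0.03742 = 0.003305 mol.
At the final (second) equivalence point, 2 mol OH^- react per mol H2C4H4O4, so n(H2C4H4O4) = 0.003305 / 2 = 0.001653 mol.
[H2C4H4O4] = 0.001653 / 0.03108 L = 0.0532 M.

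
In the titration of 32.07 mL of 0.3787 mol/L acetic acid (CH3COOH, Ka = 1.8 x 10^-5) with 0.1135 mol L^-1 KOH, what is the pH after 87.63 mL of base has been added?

5.40

Initial n(CH3COOH) = 0.3787 x 0.03207 = 0.01214 mol.
n(KOH) added = 0.1135 x 0.08763 = 0.009946 mol, converting that many moles of CH3COOH to CH3COO-.
Remaining n(CH3COOH) = 0.002199 mol; n(CH3COO-) = 0.009946 mol.
By Henderson-Hasselbalch, pH = pKa + log([A^-]/[HA]) = 4.74 + log(0.009946/0.002199) = 4.74 + (+0.66) = 5.40.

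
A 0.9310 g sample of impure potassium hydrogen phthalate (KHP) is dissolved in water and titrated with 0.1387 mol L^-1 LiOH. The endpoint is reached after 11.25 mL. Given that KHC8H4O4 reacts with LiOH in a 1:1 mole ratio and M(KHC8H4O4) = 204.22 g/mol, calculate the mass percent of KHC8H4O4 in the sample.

34.2%

n(LiOH) = 0.1387 x 0.01125 = 0.001560 mol.
n(KHC8H4O4) = 0.001560 / 1 = 0.001560 mol.
mass of KHC8H4O4 = 0.001560 x 204.22 = 0.3187 g.
% purity = 0.3187 / 0.9310 x 100 = 34.2%.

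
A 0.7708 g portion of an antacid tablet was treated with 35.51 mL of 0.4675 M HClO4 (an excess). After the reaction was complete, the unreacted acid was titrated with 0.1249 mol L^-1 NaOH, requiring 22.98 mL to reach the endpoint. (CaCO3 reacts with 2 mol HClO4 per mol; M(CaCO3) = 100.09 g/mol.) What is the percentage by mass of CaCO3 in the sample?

89.1%

Total n(HClO4) added = 0.4675 x 0.03551 = 0.01660 mol.
n(NaOH) used = 0.1249 x 0.02298 = 0.002870 mol, which equals the excess n(HClO4).
So n(HClO4) consumed by the sample = 0.01660 - 0.002870 = 0.01373 mol.
n(CaCO3) = 0.01373 / 2 = 0.006865 mol.
mass CaCO3 = 0.006865 x 100.09 = 0.6872 g, so %CaCO3 = 0.6872/0.7708 x 100 = 89.1%.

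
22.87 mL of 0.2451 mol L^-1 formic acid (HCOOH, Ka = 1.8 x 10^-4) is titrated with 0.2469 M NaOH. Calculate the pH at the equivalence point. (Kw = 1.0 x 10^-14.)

n(HCOOH) = 0.2451 x 0.02287 = 0.005605 mol; V(NaOH) at equivalence = 0.005605/0.2469 = 0.02270 L.
At equivalence all the acid is converted to HCOO-; total volume = 0.02287 + 0.02270 = 0.04557 L, so [HCOO-] = 0.005605/0.04557 = 0.1230 M.
Kb = Kw/Ka = 1.0e-14 / 1.8 x 10^-4 = 5.56e-11.
[OH^-] = sqrt(Kb x [HCOO-]) = sqrt(5.56e-11 x 0.1230) = 2.61e-6 M.
pOH = 5.58, so pH = 14.00 - 5.58 = 8.42.

8.42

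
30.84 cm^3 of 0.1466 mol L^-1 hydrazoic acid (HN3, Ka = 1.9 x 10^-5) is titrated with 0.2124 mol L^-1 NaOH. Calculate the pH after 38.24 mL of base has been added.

n(acid) = 0.1466 x 0.03084 = 0.004521 mol; n(NaOH) added = 0.2124 x 0.03824 = 0.008122 mol.
Base is in excess by 0.008122 - 0.004521 = 0.003601 mol in a total volume of 0.06908 L.
[OH^-] = 0.003601/0.06908 = 0.05213 M, so pOH = 1.28 and pH = 14.00 - 1.28 = 12.72.

12.72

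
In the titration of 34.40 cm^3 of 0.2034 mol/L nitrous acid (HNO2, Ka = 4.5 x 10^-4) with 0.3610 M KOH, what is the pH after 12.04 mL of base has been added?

Initial n(HNO2) = 0.2034 x 0.03440 = 0.006997 mol.
n(KOH) added = 0.3610 x 0.01204 = 0.004346 mol, converting that many moles of HNO2 to NO2-.
Remaining n(HNO2) = 0.002651 mol; n(NO2-) = 0.004346 mol.
By Henderson-Hasselbalch, pH = pKa + log([A^-]/[HA]) = 3.35 + log(0.004346/0.002651) = 3.35 + (+0.21) = 3.56.

3.56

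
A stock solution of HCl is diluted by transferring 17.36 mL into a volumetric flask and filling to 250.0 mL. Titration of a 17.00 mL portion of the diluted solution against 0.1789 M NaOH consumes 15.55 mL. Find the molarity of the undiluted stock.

2.36 M

n(NaOH) = 0.1789 x 0.01555 = 0.002782 mol.
n(HCl) in the aliquot = 0.002782 mol.
[diluted HCl] = 0.002782 / 0.01700 = 0.1636 M.
Dilution factor = 250.0/17.36 = 14.40, so [stock] = 0.1636 x 14.40 = 2.36 M.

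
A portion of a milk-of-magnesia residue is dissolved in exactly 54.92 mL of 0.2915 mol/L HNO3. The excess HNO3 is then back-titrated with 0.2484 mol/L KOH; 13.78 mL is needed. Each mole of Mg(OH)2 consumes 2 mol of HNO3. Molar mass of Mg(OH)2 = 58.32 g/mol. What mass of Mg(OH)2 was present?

Total n(HNO3) added = 0.2915 x 0.05492 = 0.01601 mol.
n(KOH) used = 0.2484 x 0.01378 = 0.003423 mol, which equals the excess n(HNO3).
So n(HNO3) consumed by the sample = 0.01601 - 0.003423 = 0.01259 mol.
n(Mg(OH)2) = 0.01259 / 2 = 0.006293 mol.
mass = 0.006293 mol x 58.32 g/mol = 0.367 g.

0.367 g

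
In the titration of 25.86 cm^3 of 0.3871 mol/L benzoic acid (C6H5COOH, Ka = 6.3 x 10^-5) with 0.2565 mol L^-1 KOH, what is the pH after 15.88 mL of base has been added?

4.04

Initial n(C6H5COOH) = 0.3871 x 0.02586 = 0.01001 mol.
n(KOH) added = 0.2565 x 0.01588 = 0.004073 mol, converting that many moles of C6H5COOH to C6H5COO-.
Remaining n(C6H5COOH) = 0.005937 mol; n(C6H5COO-) = 0.004073 mol.
By Henderson-Hasselbalch, pH = pKa + log([A^-]/[HA]) = 4.20 + log(0.004073/0.005937) = 4.20 + (-0.16) = 4.04.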